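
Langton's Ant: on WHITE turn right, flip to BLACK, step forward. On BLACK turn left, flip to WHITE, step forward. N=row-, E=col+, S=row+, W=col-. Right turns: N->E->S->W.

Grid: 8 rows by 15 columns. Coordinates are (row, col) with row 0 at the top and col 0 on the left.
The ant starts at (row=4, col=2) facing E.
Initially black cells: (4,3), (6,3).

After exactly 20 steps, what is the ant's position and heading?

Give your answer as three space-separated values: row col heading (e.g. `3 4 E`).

Answer: 4 4 E

Derivation:
Step 1: on WHITE (4,2): turn R to S, flip to black, move to (5,2). |black|=3
Step 2: on WHITE (5,2): turn R to W, flip to black, move to (5,1). |black|=4
Step 3: on WHITE (5,1): turn R to N, flip to black, move to (4,1). |black|=5
Step 4: on WHITE (4,1): turn R to E, flip to black, move to (4,2). |black|=6
Step 5: on BLACK (4,2): turn L to N, flip to white, move to (3,2). |black|=5
Step 6: on WHITE (3,2): turn R to E, flip to black, move to (3,3). |black|=6
Step 7: on WHITE (3,3): turn R to S, flip to black, move to (4,3). |black|=7
Step 8: on BLACK (4,3): turn L to E, flip to white, move to (4,4). |black|=6
Step 9: on WHITE (4,4): turn R to S, flip to black, move to (5,4). |black|=7
Step 10: on WHITE (5,4): turn R to W, flip to black, move to (5,3). |black|=8
Step 11: on WHITE (5,3): turn R to N, flip to black, move to (4,3). |black|=9
Step 12: on WHITE (4,3): turn R to E, flip to black, move to (4,4). |black|=10
Step 13: on BLACK (4,4): turn L to N, flip to white, move to (3,4). |black|=9
Step 14: on WHITE (3,4): turn R to E, flip to black, move to (3,5). |black|=10
Step 15: on WHITE (3,5): turn R to S, flip to black, move to (4,5). |black|=11
Step 16: on WHITE (4,5): turn R to W, flip to black, move to (4,4). |black|=12
Step 17: on WHITE (4,4): turn R to N, flip to black, move to (3,4). |black|=13
Step 18: on BLACK (3,4): turn L to W, flip to white, move to (3,3). |black|=12
Step 19: on BLACK (3,3): turn L to S, flip to white, move to (4,3). |black|=11
Step 20: on BLACK (4,3): turn L to E, flip to white, move to (4,4). |black|=10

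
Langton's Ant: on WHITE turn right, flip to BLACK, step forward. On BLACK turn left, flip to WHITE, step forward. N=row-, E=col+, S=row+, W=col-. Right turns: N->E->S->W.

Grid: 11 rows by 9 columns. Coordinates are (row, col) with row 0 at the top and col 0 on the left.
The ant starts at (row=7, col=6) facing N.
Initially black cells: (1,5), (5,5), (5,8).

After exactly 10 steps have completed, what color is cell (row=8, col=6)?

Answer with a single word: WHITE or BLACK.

Step 1: on WHITE (7,6): turn R to E, flip to black, move to (7,7). |black|=4
Step 2: on WHITE (7,7): turn R to S, flip to black, move to (8,7). |black|=5
Step 3: on WHITE (8,7): turn R to W, flip to black, move to (8,6). |black|=6
Step 4: on WHITE (8,6): turn R to N, flip to black, move to (7,6). |black|=7
Step 5: on BLACK (7,6): turn L to W, flip to white, move to (7,5). |black|=6
Step 6: on WHITE (7,5): turn R to N, flip to black, move to (6,5). |black|=7
Step 7: on WHITE (6,5): turn R to E, flip to black, move to (6,6). |black|=8
Step 8: on WHITE (6,6): turn R to S, flip to black, move to (7,6). |black|=9
Step 9: on WHITE (7,6): turn R to W, flip to black, move to (7,5). |black|=10
Step 10: on BLACK (7,5): turn L to S, flip to white, move to (8,5). |black|=9

Answer: BLACK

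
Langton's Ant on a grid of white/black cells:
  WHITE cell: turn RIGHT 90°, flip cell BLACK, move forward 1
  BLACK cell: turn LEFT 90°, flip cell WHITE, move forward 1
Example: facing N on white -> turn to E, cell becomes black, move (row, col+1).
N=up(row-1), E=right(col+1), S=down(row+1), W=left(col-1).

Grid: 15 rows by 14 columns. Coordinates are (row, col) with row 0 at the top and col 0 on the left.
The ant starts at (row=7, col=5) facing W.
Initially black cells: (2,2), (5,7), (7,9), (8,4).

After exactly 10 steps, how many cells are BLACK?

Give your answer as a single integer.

Answer: 10

Derivation:
Step 1: on WHITE (7,5): turn R to N, flip to black, move to (6,5). |black|=5
Step 2: on WHITE (6,5): turn R to E, flip to black, move to (6,6). |black|=6
Step 3: on WHITE (6,6): turn R to S, flip to black, move to (7,6). |black|=7
Step 4: on WHITE (7,6): turn R to W, flip to black, move to (7,5). |black|=8
Step 5: on BLACK (7,5): turn L to S, flip to white, move to (8,5). |black|=7
Step 6: on WHITE (8,5): turn R to W, flip to black, move to (8,4). |black|=8
Step 7: on BLACK (8,4): turn L to S, flip to white, move to (9,4). |black|=7
Step 8: on WHITE (9,4): turn R to W, flip to black, move to (9,3). |black|=8
Step 9: on WHITE (9,3): turn R to N, flip to black, move to (8,3). |black|=9
Step 10: on WHITE (8,3): turn R to E, flip to black, move to (8,4). |black|=10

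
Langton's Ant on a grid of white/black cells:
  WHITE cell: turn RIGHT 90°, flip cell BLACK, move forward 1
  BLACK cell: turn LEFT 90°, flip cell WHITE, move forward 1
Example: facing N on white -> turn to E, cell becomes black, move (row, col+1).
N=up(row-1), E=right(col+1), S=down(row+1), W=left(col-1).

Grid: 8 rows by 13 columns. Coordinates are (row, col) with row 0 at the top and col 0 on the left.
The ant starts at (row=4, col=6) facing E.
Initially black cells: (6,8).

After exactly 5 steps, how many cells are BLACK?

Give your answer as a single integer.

Step 1: on WHITE (4,6): turn R to S, flip to black, move to (5,6). |black|=2
Step 2: on WHITE (5,6): turn R to W, flip to black, move to (5,5). |black|=3
Step 3: on WHITE (5,5): turn R to N, flip to black, move to (4,5). |black|=4
Step 4: on WHITE (4,5): turn R to E, flip to black, move to (4,6). |black|=5
Step 5: on BLACK (4,6): turn L to N, flip to white, move to (3,6). |black|=4

Answer: 4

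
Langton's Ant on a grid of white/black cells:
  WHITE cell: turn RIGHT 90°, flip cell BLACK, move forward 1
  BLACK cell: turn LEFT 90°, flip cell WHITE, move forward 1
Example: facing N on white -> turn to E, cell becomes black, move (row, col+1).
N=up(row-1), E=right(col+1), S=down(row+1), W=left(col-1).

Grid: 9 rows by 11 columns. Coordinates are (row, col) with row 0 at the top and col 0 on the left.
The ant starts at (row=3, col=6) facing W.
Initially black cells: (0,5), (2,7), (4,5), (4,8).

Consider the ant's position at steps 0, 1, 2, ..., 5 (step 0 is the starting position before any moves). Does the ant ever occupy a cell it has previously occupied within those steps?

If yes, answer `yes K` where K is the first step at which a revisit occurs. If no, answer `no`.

Answer: no

Derivation:
Step 1: on WHITE (3,6): turn R to N, flip to black, move to (2,6). |black|=5 — new cell
Step 2: on WHITE (2,6): turn R to E, flip to black, move to (2,7). |black|=6 — new cell
Step 3: on BLACK (2,7): turn L to N, flip to white, move to (1,7). |black|=5 — new cell
Step 4: on WHITE (1,7): turn R to E, flip to black, move to (1,8). |black|=6 — new cell
Step 5: on WHITE (1,8): turn R to S, flip to black, move to (2,8). |black|=7 — new cell
No revisit within 5 steps.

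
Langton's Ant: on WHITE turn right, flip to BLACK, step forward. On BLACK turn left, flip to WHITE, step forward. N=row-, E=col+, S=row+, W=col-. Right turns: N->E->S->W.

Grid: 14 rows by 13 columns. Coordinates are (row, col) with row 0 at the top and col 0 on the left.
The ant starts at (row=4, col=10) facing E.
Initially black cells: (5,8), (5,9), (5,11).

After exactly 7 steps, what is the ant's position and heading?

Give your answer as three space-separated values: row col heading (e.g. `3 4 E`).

Step 1: on WHITE (4,10): turn R to S, flip to black, move to (5,10). |black|=4
Step 2: on WHITE (5,10): turn R to W, flip to black, move to (5,9). |black|=5
Step 3: on BLACK (5,9): turn L to S, flip to white, move to (6,9). |black|=4
Step 4: on WHITE (6,9): turn R to W, flip to black, move to (6,8). |black|=5
Step 5: on WHITE (6,8): turn R to N, flip to black, move to (5,8). |black|=6
Step 6: on BLACK (5,8): turn L to W, flip to white, move to (5,7). |black|=5
Step 7: on WHITE (5,7): turn R to N, flip to black, move to (4,7). |black|=6

Answer: 4 7 N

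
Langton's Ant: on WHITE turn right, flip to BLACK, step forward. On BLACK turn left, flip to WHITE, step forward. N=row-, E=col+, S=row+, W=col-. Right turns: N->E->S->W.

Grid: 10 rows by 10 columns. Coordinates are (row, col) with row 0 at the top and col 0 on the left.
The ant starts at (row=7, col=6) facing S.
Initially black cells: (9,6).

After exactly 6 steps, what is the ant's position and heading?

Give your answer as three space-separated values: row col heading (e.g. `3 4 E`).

Step 1: on WHITE (7,6): turn R to W, flip to black, move to (7,5). |black|=2
Step 2: on WHITE (7,5): turn R to N, flip to black, move to (6,5). |black|=3
Step 3: on WHITE (6,5): turn R to E, flip to black, move to (6,6). |black|=4
Step 4: on WHITE (6,6): turn R to S, flip to black, move to (7,6). |black|=5
Step 5: on BLACK (7,6): turn L to E, flip to white, move to (7,7). |black|=4
Step 6: on WHITE (7,7): turn R to S, flip to black, move to (8,7). |black|=5

Answer: 8 7 S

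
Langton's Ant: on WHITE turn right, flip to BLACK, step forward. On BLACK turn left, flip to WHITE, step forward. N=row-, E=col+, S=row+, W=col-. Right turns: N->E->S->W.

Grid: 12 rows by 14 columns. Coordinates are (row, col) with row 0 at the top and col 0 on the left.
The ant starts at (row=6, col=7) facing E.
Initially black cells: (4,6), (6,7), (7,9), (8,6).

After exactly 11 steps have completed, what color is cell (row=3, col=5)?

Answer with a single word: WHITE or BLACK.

Answer: BLACK

Derivation:
Step 1: on BLACK (6,7): turn L to N, flip to white, move to (5,7). |black|=3
Step 2: on WHITE (5,7): turn R to E, flip to black, move to (5,8). |black|=4
Step 3: on WHITE (5,8): turn R to S, flip to black, move to (6,8). |black|=5
Step 4: on WHITE (6,8): turn R to W, flip to black, move to (6,7). |black|=6
Step 5: on WHITE (6,7): turn R to N, flip to black, move to (5,7). |black|=7
Step 6: on BLACK (5,7): turn L to W, flip to white, move to (5,6). |black|=6
Step 7: on WHITE (5,6): turn R to N, flip to black, move to (4,6). |black|=7
Step 8: on BLACK (4,6): turn L to W, flip to white, move to (4,5). |black|=6
Step 9: on WHITE (4,5): turn R to N, flip to black, move to (3,5). |black|=7
Step 10: on WHITE (3,5): turn R to E, flip to black, move to (3,6). |black|=8
Step 11: on WHITE (3,6): turn R to S, flip to black, move to (4,6). |black|=9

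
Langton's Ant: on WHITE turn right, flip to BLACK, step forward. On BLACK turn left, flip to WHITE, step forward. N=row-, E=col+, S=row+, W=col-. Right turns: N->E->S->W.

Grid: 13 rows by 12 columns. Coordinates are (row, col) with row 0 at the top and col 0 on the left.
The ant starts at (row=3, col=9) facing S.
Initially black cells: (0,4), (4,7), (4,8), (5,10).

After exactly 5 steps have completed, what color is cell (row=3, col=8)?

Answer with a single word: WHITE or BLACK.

Step 1: on WHITE (3,9): turn R to W, flip to black, move to (3,8). |black|=5
Step 2: on WHITE (3,8): turn R to N, flip to black, move to (2,8). |black|=6
Step 3: on WHITE (2,8): turn R to E, flip to black, move to (2,9). |black|=7
Step 4: on WHITE (2,9): turn R to S, flip to black, move to (3,9). |black|=8
Step 5: on BLACK (3,9): turn L to E, flip to white, move to (3,10). |black|=7

Answer: BLACK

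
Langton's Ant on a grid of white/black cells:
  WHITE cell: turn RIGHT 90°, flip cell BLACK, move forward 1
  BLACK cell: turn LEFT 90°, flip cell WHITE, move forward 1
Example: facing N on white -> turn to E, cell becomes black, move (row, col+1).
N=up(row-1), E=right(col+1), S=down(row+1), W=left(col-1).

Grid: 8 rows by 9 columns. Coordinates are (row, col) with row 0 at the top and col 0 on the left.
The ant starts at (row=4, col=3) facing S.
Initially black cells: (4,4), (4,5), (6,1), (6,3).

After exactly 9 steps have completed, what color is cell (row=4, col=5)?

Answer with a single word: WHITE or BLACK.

Answer: WHITE

Derivation:
Step 1: on WHITE (4,3): turn R to W, flip to black, move to (4,2). |black|=5
Step 2: on WHITE (4,2): turn R to N, flip to black, move to (3,2). |black|=6
Step 3: on WHITE (3,2): turn R to E, flip to black, move to (3,3). |black|=7
Step 4: on WHITE (3,3): turn R to S, flip to black, move to (4,3). |black|=8
Step 5: on BLACK (4,3): turn L to E, flip to white, move to (4,4). |black|=7
Step 6: on BLACK (4,4): turn L to N, flip to white, move to (3,4). |black|=6
Step 7: on WHITE (3,4): turn R to E, flip to black, move to (3,5). |black|=7
Step 8: on WHITE (3,5): turn R to S, flip to black, move to (4,5). |black|=8
Step 9: on BLACK (4,5): turn L to E, flip to white, move to (4,6). |black|=7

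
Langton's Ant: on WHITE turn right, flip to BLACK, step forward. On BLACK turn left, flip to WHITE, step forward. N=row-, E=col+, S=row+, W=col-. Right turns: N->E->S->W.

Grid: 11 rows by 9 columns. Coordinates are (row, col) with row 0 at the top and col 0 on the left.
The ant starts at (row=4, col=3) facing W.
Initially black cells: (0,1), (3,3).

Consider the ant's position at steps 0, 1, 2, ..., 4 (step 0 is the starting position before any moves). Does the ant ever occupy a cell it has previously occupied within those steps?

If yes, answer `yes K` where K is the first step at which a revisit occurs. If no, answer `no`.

Step 1: on WHITE (4,3): turn R to N, flip to black, move to (3,3). |black|=3 — new cell
Step 2: on BLACK (3,3): turn L to W, flip to white, move to (3,2). |black|=2 — new cell
Step 3: on WHITE (3,2): turn R to N, flip to black, move to (2,2). |black|=3 — new cell
Step 4: on WHITE (2,2): turn R to E, flip to black, move to (2,3). |black|=4 — new cell
No revisit within 4 steps.

Answer: no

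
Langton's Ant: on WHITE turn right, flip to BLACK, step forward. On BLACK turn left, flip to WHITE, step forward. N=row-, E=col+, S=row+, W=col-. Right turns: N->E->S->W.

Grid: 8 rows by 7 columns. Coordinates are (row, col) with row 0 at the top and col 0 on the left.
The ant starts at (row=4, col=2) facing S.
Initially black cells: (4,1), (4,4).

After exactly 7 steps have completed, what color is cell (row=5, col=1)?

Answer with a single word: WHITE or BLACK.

Answer: WHITE

Derivation:
Step 1: on WHITE (4,2): turn R to W, flip to black, move to (4,1). |black|=3
Step 2: on BLACK (4,1): turn L to S, flip to white, move to (5,1). |black|=2
Step 3: on WHITE (5,1): turn R to W, flip to black, move to (5,0). |black|=3
Step 4: on WHITE (5,0): turn R to N, flip to black, move to (4,0). |black|=4
Step 5: on WHITE (4,0): turn R to E, flip to black, move to (4,1). |black|=5
Step 6: on WHITE (4,1): turn R to S, flip to black, move to (5,1). |black|=6
Step 7: on BLACK (5,1): turn L to E, flip to white, move to (5,2). |black|=5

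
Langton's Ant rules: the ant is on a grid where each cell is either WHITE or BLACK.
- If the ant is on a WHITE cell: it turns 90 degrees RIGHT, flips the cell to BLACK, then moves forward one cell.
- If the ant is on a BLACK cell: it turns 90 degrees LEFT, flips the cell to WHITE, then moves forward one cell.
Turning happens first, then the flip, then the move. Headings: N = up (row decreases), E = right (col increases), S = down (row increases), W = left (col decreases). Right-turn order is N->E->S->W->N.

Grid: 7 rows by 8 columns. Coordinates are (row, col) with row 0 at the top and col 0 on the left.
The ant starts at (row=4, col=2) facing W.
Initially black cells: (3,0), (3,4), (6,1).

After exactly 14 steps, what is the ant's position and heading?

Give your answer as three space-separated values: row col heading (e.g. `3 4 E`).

Answer: 5 3 E

Derivation:
Step 1: on WHITE (4,2): turn R to N, flip to black, move to (3,2). |black|=4
Step 2: on WHITE (3,2): turn R to E, flip to black, move to (3,3). |black|=5
Step 3: on WHITE (3,3): turn R to S, flip to black, move to (4,3). |black|=6
Step 4: on WHITE (4,3): turn R to W, flip to black, move to (4,2). |black|=7
Step 5: on BLACK (4,2): turn L to S, flip to white, move to (5,2). |black|=6
Step 6: on WHITE (5,2): turn R to W, flip to black, move to (5,1). |black|=7
Step 7: on WHITE (5,1): turn R to N, flip to black, move to (4,1). |black|=8
Step 8: on WHITE (4,1): turn R to E, flip to black, move to (4,2). |black|=9
Step 9: on WHITE (4,2): turn R to S, flip to black, move to (5,2). |black|=10
Step 10: on BLACK (5,2): turn L to E, flip to white, move to (5,3). |black|=9
Step 11: on WHITE (5,3): turn R to S, flip to black, move to (6,3). |black|=10
Step 12: on WHITE (6,3): turn R to W, flip to black, move to (6,2). |black|=11
Step 13: on WHITE (6,2): turn R to N, flip to black, move to (5,2). |black|=12
Step 14: on WHITE (5,2): turn R to E, flip to black, move to (5,3). |black|=13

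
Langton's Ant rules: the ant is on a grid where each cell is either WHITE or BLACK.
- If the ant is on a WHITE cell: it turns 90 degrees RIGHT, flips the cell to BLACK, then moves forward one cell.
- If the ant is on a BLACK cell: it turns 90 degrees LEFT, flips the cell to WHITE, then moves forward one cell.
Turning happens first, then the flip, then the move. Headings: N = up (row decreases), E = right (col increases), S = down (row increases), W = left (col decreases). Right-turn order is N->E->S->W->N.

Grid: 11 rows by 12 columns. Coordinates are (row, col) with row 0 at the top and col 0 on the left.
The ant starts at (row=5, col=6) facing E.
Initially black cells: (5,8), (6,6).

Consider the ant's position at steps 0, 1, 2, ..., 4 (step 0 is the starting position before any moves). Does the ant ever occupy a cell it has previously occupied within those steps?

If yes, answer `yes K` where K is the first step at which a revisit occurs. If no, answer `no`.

Answer: no

Derivation:
Step 1: on WHITE (5,6): turn R to S, flip to black, move to (6,6). |black|=3 — new cell
Step 2: on BLACK (6,6): turn L to E, flip to white, move to (6,7). |black|=2 — new cell
Step 3: on WHITE (6,7): turn R to S, flip to black, move to (7,7). |black|=3 — new cell
Step 4: on WHITE (7,7): turn R to W, flip to black, move to (7,6). |black|=4 — new cell
No revisit within 4 steps.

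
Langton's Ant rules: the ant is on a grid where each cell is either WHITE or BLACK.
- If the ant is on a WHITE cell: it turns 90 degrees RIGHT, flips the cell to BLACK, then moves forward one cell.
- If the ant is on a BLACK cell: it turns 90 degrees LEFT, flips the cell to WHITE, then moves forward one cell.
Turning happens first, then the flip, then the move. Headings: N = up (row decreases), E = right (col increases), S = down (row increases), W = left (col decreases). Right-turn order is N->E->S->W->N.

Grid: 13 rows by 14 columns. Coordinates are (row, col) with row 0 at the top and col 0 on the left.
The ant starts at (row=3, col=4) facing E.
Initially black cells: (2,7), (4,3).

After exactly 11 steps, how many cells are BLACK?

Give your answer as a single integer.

Step 1: on WHITE (3,4): turn R to S, flip to black, move to (4,4). |black|=3
Step 2: on WHITE (4,4): turn R to W, flip to black, move to (4,3). |black|=4
Step 3: on BLACK (4,3): turn L to S, flip to white, move to (5,3). |black|=3
Step 4: on WHITE (5,3): turn R to W, flip to black, move to (5,2). |black|=4
Step 5: on WHITE (5,2): turn R to N, flip to black, move to (4,2). |black|=5
Step 6: on WHITE (4,2): turn R to E, flip to black, move to (4,3). |black|=6
Step 7: on WHITE (4,3): turn R to S, flip to black, move to (5,3). |black|=7
Step 8: on BLACK (5,3): turn L to E, flip to white, move to (5,4). |black|=6
Step 9: on WHITE (5,4): turn R to S, flip to black, move to (6,4). |black|=7
Step 10: on WHITE (6,4): turn R to W, flip to black, move to (6,3). |black|=8
Step 11: on WHITE (6,3): turn R to N, flip to black, move to (5,3). |black|=9

Answer: 9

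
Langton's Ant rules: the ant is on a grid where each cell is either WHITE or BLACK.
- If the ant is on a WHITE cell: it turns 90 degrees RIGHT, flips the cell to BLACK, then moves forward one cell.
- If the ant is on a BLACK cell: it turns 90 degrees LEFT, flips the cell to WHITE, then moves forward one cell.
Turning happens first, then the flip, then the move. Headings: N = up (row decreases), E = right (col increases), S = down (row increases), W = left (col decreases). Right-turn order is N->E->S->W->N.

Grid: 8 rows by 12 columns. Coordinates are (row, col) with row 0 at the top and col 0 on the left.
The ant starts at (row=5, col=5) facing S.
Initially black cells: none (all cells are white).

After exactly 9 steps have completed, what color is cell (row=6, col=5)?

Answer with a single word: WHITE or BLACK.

Step 1: on WHITE (5,5): turn R to W, flip to black, move to (5,4). |black|=1
Step 2: on WHITE (5,4): turn R to N, flip to black, move to (4,4). |black|=2
Step 3: on WHITE (4,4): turn R to E, flip to black, move to (4,5). |black|=3
Step 4: on WHITE (4,5): turn R to S, flip to black, move to (5,5). |black|=4
Step 5: on BLACK (5,5): turn L to E, flip to white, move to (5,6). |black|=3
Step 6: on WHITE (5,6): turn R to S, flip to black, move to (6,6). |black|=4
Step 7: on WHITE (6,6): turn R to W, flip to black, move to (6,5). |black|=5
Step 8: on WHITE (6,5): turn R to N, flip to black, move to (5,5). |black|=6
Step 9: on WHITE (5,5): turn R to E, flip to black, move to (5,6). |black|=7

Answer: BLACK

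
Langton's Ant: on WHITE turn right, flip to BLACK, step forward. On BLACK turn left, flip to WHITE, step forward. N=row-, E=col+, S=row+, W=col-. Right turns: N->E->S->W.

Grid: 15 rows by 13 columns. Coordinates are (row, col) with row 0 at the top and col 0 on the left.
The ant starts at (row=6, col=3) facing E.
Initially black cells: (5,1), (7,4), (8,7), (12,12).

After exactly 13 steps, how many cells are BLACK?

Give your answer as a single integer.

Step 1: on WHITE (6,3): turn R to S, flip to black, move to (7,3). |black|=5
Step 2: on WHITE (7,3): turn R to W, flip to black, move to (7,2). |black|=6
Step 3: on WHITE (7,2): turn R to N, flip to black, move to (6,2). |black|=7
Step 4: on WHITE (6,2): turn R to E, flip to black, move to (6,3). |black|=8
Step 5: on BLACK (6,3): turn L to N, flip to white, move to (5,3). |black|=7
Step 6: on WHITE (5,3): turn R to E, flip to black, move to (5,4). |black|=8
Step 7: on WHITE (5,4): turn R to S, flip to black, move to (6,4). |black|=9
Step 8: on WHITE (6,4): turn R to W, flip to black, move to (6,3). |black|=10
Step 9: on WHITE (6,3): turn R to N, flip to black, move to (5,3). |black|=11
Step 10: on BLACK (5,3): turn L to W, flip to white, move to (5,2). |black|=10
Step 11: on WHITE (5,2): turn R to N, flip to black, move to (4,2). |black|=11
Step 12: on WHITE (4,2): turn R to E, flip to black, move to (4,3). |black|=12
Step 13: on WHITE (4,3): turn R to S, flip to black, move to (5,3). |black|=13

Answer: 13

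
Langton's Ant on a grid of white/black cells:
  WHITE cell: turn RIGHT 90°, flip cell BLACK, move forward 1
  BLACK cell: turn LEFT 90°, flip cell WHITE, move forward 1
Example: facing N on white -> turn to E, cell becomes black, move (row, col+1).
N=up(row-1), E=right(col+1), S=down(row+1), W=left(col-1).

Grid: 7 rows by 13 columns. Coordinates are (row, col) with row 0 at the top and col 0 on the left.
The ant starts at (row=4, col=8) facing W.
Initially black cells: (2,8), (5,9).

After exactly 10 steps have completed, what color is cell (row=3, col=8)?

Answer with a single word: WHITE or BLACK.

Answer: BLACK

Derivation:
Step 1: on WHITE (4,8): turn R to N, flip to black, move to (3,8). |black|=3
Step 2: on WHITE (3,8): turn R to E, flip to black, move to (3,9). |black|=4
Step 3: on WHITE (3,9): turn R to S, flip to black, move to (4,9). |black|=5
Step 4: on WHITE (4,9): turn R to W, flip to black, move to (4,8). |black|=6
Step 5: on BLACK (4,8): turn L to S, flip to white, move to (5,8). |black|=5
Step 6: on WHITE (5,8): turn R to W, flip to black, move to (5,7). |black|=6
Step 7: on WHITE (5,7): turn R to N, flip to black, move to (4,7). |black|=7
Step 8: on WHITE (4,7): turn R to E, flip to black, move to (4,8). |black|=8
Step 9: on WHITE (4,8): turn R to S, flip to black, move to (5,8). |black|=9
Step 10: on BLACK (5,8): turn L to E, flip to white, move to (5,9). |black|=8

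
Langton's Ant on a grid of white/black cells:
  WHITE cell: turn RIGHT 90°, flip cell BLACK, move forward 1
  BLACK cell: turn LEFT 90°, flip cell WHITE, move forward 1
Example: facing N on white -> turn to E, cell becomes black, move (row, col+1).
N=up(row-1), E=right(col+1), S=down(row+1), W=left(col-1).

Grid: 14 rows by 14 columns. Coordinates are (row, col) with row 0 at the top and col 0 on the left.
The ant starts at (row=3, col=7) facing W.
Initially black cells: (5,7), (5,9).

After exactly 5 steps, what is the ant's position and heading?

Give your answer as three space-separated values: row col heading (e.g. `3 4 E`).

Step 1: on WHITE (3,7): turn R to N, flip to black, move to (2,7). |black|=3
Step 2: on WHITE (2,7): turn R to E, flip to black, move to (2,8). |black|=4
Step 3: on WHITE (2,8): turn R to S, flip to black, move to (3,8). |black|=5
Step 4: on WHITE (3,8): turn R to W, flip to black, move to (3,7). |black|=6
Step 5: on BLACK (3,7): turn L to S, flip to white, move to (4,7). |black|=5

Answer: 4 7 S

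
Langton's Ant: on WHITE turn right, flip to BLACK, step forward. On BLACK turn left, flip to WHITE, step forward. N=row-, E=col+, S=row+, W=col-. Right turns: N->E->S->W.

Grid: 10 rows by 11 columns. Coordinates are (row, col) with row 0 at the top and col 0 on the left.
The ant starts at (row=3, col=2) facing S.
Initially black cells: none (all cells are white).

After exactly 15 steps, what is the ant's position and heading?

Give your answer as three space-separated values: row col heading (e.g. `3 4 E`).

Answer: 2 2 W

Derivation:
Step 1: on WHITE (3,2): turn R to W, flip to black, move to (3,1). |black|=1
Step 2: on WHITE (3,1): turn R to N, flip to black, move to (2,1). |black|=2
Step 3: on WHITE (2,1): turn R to E, flip to black, move to (2,2). |black|=3
Step 4: on WHITE (2,2): turn R to S, flip to black, move to (3,2). |black|=4
Step 5: on BLACK (3,2): turn L to E, flip to white, move to (3,3). |black|=3
Step 6: on WHITE (3,3): turn R to S, flip to black, move to (4,3). |black|=4
Step 7: on WHITE (4,3): turn R to W, flip to black, move to (4,2). |black|=5
Step 8: on WHITE (4,2): turn R to N, flip to black, move to (3,2). |black|=6
Step 9: on WHITE (3,2): turn R to E, flip to black, move to (3,3). |black|=7
Step 10: on BLACK (3,3): turn L to N, flip to white, move to (2,3). |black|=6
Step 11: on WHITE (2,3): turn R to E, flip to black, move to (2,4). |black|=7
Step 12: on WHITE (2,4): turn R to S, flip to black, move to (3,4). |black|=8
Step 13: on WHITE (3,4): turn R to W, flip to black, move to (3,3). |black|=9
Step 14: on WHITE (3,3): turn R to N, flip to black, move to (2,3). |black|=10
Step 15: on BLACK (2,3): turn L to W, flip to white, move to (2,2). |black|=9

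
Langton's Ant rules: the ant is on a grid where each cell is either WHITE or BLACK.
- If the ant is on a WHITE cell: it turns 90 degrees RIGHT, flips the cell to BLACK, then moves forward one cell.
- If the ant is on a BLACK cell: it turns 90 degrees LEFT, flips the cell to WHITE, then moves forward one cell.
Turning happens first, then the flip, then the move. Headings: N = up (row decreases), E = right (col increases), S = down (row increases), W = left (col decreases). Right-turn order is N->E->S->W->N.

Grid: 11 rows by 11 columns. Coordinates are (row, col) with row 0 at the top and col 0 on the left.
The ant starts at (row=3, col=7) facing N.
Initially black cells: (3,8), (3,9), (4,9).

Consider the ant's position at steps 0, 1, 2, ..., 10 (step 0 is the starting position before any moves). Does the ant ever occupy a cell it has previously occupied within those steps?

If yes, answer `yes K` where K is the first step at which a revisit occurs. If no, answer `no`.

Answer: no

Derivation:
Step 1: on WHITE (3,7): turn R to E, flip to black, move to (3,8). |black|=4 — new cell
Step 2: on BLACK (3,8): turn L to N, flip to white, move to (2,8). |black|=3 — new cell
Step 3: on WHITE (2,8): turn R to E, flip to black, move to (2,9). |black|=4 — new cell
Step 4: on WHITE (2,9): turn R to S, flip to black, move to (3,9). |black|=5 — new cell
Step 5: on BLACK (3,9): turn L to E, flip to white, move to (3,10). |black|=4 — new cell
Step 6: on WHITE (3,10): turn R to S, flip to black, move to (4,10). |black|=5 — new cell
Step 7: on WHITE (4,10): turn R to W, flip to black, move to (4,9). |black|=6 — new cell
Step 8: on BLACK (4,9): turn L to S, flip to white, move to (5,9). |black|=5 — new cell
Step 9: on WHITE (5,9): turn R to W, flip to black, move to (5,8). |black|=6 — new cell
Step 10: on WHITE (5,8): turn R to N, flip to black, move to (4,8). |black|=7 — new cell
No revisit within 10 steps.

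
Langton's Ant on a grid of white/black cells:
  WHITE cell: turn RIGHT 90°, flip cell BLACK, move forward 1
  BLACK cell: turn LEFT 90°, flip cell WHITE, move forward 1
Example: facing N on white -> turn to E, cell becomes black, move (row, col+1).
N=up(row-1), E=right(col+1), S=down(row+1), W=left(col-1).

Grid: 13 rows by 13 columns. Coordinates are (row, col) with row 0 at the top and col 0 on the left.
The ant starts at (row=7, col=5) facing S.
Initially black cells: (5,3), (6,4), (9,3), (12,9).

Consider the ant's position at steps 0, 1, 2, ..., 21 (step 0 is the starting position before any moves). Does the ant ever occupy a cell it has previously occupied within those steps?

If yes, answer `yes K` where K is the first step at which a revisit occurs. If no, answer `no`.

Step 1: on WHITE (7,5): turn R to W, flip to black, move to (7,4). |black|=5 — new cell
Step 2: on WHITE (7,4): turn R to N, flip to black, move to (6,4). |black|=6 — new cell
Step 3: on BLACK (6,4): turn L to W, flip to white, move to (6,3). |black|=5 — new cell
Step 4: on WHITE (6,3): turn R to N, flip to black, move to (5,3). |black|=6 — new cell
Step 5: on BLACK (5,3): turn L to W, flip to white, move to (5,2). |black|=5 — new cell
Step 6: on WHITE (5,2): turn R to N, flip to black, move to (4,2). |black|=6 — new cell
Step 7: on WHITE (4,2): turn R to E, flip to black, move to (4,3). |black|=7 — new cell
Step 8: on WHITE (4,3): turn R to S, flip to black, move to (5,3). |black|=8 — REVISIT

Answer: yes 8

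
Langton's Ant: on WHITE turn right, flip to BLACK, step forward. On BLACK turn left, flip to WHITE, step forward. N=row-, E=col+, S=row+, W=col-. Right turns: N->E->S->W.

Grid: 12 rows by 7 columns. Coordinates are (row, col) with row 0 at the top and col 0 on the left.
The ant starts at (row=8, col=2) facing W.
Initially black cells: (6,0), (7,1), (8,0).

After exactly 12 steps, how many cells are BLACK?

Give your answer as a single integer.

Answer: 11

Derivation:
Step 1: on WHITE (8,2): turn R to N, flip to black, move to (7,2). |black|=4
Step 2: on WHITE (7,2): turn R to E, flip to black, move to (7,3). |black|=5
Step 3: on WHITE (7,3): turn R to S, flip to black, move to (8,3). |black|=6
Step 4: on WHITE (8,3): turn R to W, flip to black, move to (8,2). |black|=7
Step 5: on BLACK (8,2): turn L to S, flip to white, move to (9,2). |black|=6
Step 6: on WHITE (9,2): turn R to W, flip to black, move to (9,1). |black|=7
Step 7: on WHITE (9,1): turn R to N, flip to black, move to (8,1). |black|=8
Step 8: on WHITE (8,1): turn R to E, flip to black, move to (8,2). |black|=9
Step 9: on WHITE (8,2): turn R to S, flip to black, move to (9,2). |black|=10
Step 10: on BLACK (9,2): turn L to E, flip to white, move to (9,3). |black|=9
Step 11: on WHITE (9,3): turn R to S, flip to black, move to (10,3). |black|=10
Step 12: on WHITE (10,3): turn R to W, flip to black, move to (10,2). |black|=11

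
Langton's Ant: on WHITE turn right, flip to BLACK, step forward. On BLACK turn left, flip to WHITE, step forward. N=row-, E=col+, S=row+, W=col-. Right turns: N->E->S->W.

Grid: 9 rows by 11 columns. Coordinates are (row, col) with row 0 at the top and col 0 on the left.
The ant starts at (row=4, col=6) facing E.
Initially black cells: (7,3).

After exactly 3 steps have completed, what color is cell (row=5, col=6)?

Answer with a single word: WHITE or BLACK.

Step 1: on WHITE (4,6): turn R to S, flip to black, move to (5,6). |black|=2
Step 2: on WHITE (5,6): turn R to W, flip to black, move to (5,5). |black|=3
Step 3: on WHITE (5,5): turn R to N, flip to black, move to (4,5). |black|=4

Answer: BLACK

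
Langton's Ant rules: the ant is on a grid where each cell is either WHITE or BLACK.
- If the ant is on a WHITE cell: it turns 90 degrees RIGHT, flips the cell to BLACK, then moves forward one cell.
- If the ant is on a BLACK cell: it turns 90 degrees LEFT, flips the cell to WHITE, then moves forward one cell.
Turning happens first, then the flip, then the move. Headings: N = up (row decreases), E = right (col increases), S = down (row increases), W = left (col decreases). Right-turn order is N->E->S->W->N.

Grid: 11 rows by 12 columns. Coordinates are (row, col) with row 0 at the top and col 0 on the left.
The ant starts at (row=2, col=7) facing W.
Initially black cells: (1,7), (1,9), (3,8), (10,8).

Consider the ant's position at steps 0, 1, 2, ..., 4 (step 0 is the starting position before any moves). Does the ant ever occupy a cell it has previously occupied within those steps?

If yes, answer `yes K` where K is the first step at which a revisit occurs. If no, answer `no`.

Step 1: on WHITE (2,7): turn R to N, flip to black, move to (1,7). |black|=5 — new cell
Step 2: on BLACK (1,7): turn L to W, flip to white, move to (1,6). |black|=4 — new cell
Step 3: on WHITE (1,6): turn R to N, flip to black, move to (0,6). |black|=5 — new cell
Step 4: on WHITE (0,6): turn R to E, flip to black, move to (0,7). |black|=6 — new cell
No revisit within 4 steps.

Answer: no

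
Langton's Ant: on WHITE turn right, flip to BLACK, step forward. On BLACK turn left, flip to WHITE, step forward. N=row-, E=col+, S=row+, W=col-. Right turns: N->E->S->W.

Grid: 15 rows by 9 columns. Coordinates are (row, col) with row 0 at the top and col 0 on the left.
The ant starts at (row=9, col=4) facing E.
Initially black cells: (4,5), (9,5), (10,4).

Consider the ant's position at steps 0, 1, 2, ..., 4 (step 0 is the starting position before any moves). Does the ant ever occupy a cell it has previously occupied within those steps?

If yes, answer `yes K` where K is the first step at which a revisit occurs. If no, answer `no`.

Step 1: on WHITE (9,4): turn R to S, flip to black, move to (10,4). |black|=4 — new cell
Step 2: on BLACK (10,4): turn L to E, flip to white, move to (10,5). |black|=3 — new cell
Step 3: on WHITE (10,5): turn R to S, flip to black, move to (11,5). |black|=4 — new cell
Step 4: on WHITE (11,5): turn R to W, flip to black, move to (11,4). |black|=5 — new cell
No revisit within 4 steps.

Answer: no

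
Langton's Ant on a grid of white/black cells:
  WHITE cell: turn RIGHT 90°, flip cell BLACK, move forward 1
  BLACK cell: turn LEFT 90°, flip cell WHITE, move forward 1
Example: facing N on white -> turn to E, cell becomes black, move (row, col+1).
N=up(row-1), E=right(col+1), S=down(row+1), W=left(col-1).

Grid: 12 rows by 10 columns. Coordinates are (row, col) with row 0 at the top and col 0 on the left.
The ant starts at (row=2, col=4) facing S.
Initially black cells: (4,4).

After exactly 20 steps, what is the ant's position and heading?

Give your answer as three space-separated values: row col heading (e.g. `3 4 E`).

Step 1: on WHITE (2,4): turn R to W, flip to black, move to (2,3). |black|=2
Step 2: on WHITE (2,3): turn R to N, flip to black, move to (1,3). |black|=3
Step 3: on WHITE (1,3): turn R to E, flip to black, move to (1,4). |black|=4
Step 4: on WHITE (1,4): turn R to S, flip to black, move to (2,4). |black|=5
Step 5: on BLACK (2,4): turn L to E, flip to white, move to (2,5). |black|=4
Step 6: on WHITE (2,5): turn R to S, flip to black, move to (3,5). |black|=5
Step 7: on WHITE (3,5): turn R to W, flip to black, move to (3,4). |black|=6
Step 8: on WHITE (3,4): turn R to N, flip to black, move to (2,4). |black|=7
Step 9: on WHITE (2,4): turn R to E, flip to black, move to (2,5). |black|=8
Step 10: on BLACK (2,5): turn L to N, flip to white, move to (1,5). |black|=7
Step 11: on WHITE (1,5): turn R to E, flip to black, move to (1,6). |black|=8
Step 12: on WHITE (1,6): turn R to S, flip to black, move to (2,6). |black|=9
Step 13: on WHITE (2,6): turn R to W, flip to black, move to (2,5). |black|=10
Step 14: on WHITE (2,5): turn R to N, flip to black, move to (1,5). |black|=11
Step 15: on BLACK (1,5): turn L to W, flip to white, move to (1,4). |black|=10
Step 16: on BLACK (1,4): turn L to S, flip to white, move to (2,4). |black|=9
Step 17: on BLACK (2,4): turn L to E, flip to white, move to (2,5). |black|=8
Step 18: on BLACK (2,5): turn L to N, flip to white, move to (1,5). |black|=7
Step 19: on WHITE (1,5): turn R to E, flip to black, move to (1,6). |black|=8
Step 20: on BLACK (1,6): turn L to N, flip to white, move to (0,6). |black|=7

Answer: 0 6 N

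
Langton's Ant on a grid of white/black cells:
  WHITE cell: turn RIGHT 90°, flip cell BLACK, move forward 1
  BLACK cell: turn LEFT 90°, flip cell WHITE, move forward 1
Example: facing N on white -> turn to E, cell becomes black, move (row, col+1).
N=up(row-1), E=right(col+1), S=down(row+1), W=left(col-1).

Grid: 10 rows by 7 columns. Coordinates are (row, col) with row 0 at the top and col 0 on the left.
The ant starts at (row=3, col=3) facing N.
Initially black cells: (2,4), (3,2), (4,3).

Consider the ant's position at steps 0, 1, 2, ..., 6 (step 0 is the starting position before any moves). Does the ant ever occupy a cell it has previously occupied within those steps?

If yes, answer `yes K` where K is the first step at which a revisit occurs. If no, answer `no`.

Answer: no

Derivation:
Step 1: on WHITE (3,3): turn R to E, flip to black, move to (3,4). |black|=4 — new cell
Step 2: on WHITE (3,4): turn R to S, flip to black, move to (4,4). |black|=5 — new cell
Step 3: on WHITE (4,4): turn R to W, flip to black, move to (4,3). |black|=6 — new cell
Step 4: on BLACK (4,3): turn L to S, flip to white, move to (5,3). |black|=5 — new cell
Step 5: on WHITE (5,3): turn R to W, flip to black, move to (5,2). |black|=6 — new cell
Step 6: on WHITE (5,2): turn R to N, flip to black, move to (4,2). |black|=7 — new cell
No revisit within 6 steps.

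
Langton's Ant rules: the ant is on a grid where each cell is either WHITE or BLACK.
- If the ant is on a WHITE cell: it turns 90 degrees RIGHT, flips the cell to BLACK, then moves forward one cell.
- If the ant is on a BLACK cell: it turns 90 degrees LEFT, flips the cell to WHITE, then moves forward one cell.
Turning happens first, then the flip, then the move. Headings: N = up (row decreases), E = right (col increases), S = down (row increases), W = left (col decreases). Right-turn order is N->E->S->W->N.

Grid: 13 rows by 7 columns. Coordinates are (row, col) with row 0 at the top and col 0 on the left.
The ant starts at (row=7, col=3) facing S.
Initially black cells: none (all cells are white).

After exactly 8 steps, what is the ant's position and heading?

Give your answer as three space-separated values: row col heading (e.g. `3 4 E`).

Step 1: on WHITE (7,3): turn R to W, flip to black, move to (7,2). |black|=1
Step 2: on WHITE (7,2): turn R to N, flip to black, move to (6,2). |black|=2
Step 3: on WHITE (6,2): turn R to E, flip to black, move to (6,3). |black|=3
Step 4: on WHITE (6,3): turn R to S, flip to black, move to (7,3). |black|=4
Step 5: on BLACK (7,3): turn L to E, flip to white, move to (7,4). |black|=3
Step 6: on WHITE (7,4): turn R to S, flip to black, move to (8,4). |black|=4
Step 7: on WHITE (8,4): turn R to W, flip to black, move to (8,3). |black|=5
Step 8: on WHITE (8,3): turn R to N, flip to black, move to (7,3). |black|=6

Answer: 7 3 N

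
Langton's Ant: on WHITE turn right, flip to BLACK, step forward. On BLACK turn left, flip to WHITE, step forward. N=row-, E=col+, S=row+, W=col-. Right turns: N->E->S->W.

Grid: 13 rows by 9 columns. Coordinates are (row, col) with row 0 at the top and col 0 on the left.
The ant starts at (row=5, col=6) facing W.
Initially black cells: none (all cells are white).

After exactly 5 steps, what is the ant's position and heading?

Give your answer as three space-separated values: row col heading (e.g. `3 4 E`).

Answer: 6 6 S

Derivation:
Step 1: on WHITE (5,6): turn R to N, flip to black, move to (4,6). |black|=1
Step 2: on WHITE (4,6): turn R to E, flip to black, move to (4,7). |black|=2
Step 3: on WHITE (4,7): turn R to S, flip to black, move to (5,7). |black|=3
Step 4: on WHITE (5,7): turn R to W, flip to black, move to (5,6). |black|=4
Step 5: on BLACK (5,6): turn L to S, flip to white, move to (6,6). |black|=3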